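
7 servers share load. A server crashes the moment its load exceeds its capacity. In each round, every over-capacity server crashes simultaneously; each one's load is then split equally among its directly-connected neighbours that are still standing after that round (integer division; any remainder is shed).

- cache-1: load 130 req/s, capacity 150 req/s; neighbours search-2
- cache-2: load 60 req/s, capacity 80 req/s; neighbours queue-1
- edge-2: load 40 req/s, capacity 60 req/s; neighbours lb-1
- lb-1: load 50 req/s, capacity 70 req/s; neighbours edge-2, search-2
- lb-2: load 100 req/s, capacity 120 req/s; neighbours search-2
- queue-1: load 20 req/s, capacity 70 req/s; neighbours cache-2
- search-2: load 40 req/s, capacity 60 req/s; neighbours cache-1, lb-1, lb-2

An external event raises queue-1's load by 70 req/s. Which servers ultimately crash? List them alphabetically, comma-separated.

Round 1 — queue-1 at 90 > 70. queue-1 crashes.
  queue-1 sheds 90 req/s to cache-2: 90 each.
    cache-2: 60+90 = 150 > 80
Round 2 — cache-2 crashes.
  cache-2 sheds 150 req/s: no online neighbours, lost.
No further crashes.

cache-2, queue-1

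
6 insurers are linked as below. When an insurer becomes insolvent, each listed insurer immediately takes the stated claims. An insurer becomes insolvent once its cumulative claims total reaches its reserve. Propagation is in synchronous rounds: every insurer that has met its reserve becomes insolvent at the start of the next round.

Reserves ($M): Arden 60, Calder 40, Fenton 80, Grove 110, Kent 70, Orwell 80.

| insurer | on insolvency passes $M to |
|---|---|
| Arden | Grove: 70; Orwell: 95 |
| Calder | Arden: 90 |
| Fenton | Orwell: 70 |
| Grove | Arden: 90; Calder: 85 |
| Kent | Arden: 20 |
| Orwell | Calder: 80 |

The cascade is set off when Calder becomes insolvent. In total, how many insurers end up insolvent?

3

Round 1 — Calder becomes insolvent (initial).
  Arden: +90 → 90 ≥ 60
Round 2 — Arden becomes insolvent.
  Grove: +70 → 70 < 110
  Orwell: +95 → 95 ≥ 80
Round 3 — Orwell becomes insolvent.
No further insolvencies.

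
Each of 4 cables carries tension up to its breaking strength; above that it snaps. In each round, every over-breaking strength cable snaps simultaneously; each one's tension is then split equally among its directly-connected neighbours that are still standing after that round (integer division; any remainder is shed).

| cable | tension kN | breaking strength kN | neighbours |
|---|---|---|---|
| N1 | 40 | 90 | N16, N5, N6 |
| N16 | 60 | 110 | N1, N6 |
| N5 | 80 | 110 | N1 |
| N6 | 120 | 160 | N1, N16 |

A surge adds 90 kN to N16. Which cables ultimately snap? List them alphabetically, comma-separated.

N1, N16, N5, N6

Round 1 — N16 at 150 > 110. N16 snaps.
  N16 sheds 150 kN to N1, N6: 75 each.
    N1: 40+75 = 115 > 90
    N6: 120+75 = 195 > 160
Round 2 — N1, N6 snap.
  N1 sheds 115 kN to N5: 115 each.
    N5: 80+115 = 195 > 110
  N6 sheds 195 kN: no online neighbours, lost.
Round 3 — N5 snaps.
  N5 sheds 195 kN: no online neighbours, lost.
No further breaks.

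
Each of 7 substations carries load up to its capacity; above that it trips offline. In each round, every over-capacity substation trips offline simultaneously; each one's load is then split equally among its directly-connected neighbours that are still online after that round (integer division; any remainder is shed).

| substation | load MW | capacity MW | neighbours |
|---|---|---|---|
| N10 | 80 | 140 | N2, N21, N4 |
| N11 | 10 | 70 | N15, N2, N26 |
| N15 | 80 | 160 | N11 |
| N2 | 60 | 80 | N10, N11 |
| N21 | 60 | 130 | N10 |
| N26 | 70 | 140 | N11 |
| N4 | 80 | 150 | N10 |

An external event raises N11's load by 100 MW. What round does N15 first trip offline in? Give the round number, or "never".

never

Round 1 — N11 at 110 > 70. N11 trips offline.
  N11 sheds 110 MW to N15, N2, N26: 36 each (2 lost).
    N15: 80+36 = 116 ≤ 160
    N2: 60+36 = 96 > 80
    N26: 70+36 = 106 ≤ 140
Round 2 — N2 trips offline.
  N2 sheds 96 MW to N10: 96 each.
    N10: 80+96 = 176 > 140
Round 3 — N10 trips offline.
  N10 sheds 176 MW to N21, N4: 88 each.
    N21: 60+88 = 148 > 130
    N4: 80+88 = 168 > 150
Round 4 — N21, N4 trip offline.
  N21 sheds 148 MW: no online neighbours, lost.
  N4 sheds 168 MW: no online neighbours, lost.
No further trips.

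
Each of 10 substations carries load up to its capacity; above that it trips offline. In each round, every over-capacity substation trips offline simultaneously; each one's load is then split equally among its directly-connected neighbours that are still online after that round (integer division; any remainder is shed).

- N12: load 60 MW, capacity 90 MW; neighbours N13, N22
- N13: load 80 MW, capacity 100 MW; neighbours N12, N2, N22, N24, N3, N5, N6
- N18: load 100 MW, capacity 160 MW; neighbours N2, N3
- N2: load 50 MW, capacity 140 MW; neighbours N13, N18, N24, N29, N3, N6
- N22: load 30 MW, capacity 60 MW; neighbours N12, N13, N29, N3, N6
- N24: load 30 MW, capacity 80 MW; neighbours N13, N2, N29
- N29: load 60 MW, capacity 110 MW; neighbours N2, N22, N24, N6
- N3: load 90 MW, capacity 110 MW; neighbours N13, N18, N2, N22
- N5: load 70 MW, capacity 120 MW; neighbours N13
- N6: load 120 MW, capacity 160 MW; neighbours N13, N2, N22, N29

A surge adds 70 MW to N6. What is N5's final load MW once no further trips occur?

95

Round 1 — N6 at 190 > 160. N6 trips offline.
  N6 sheds 190 MW to N13, N2, N22, N29: 47 each (2 lost).
    N13: 80+47 = 127 > 100
    N2: 50+47 = 97 ≤ 140
    N22: 30+47 = 77 > 60
    N29: 60+47 = 107 ≤ 110
Round 2 — N13, N22 trip offline.
  N13 sheds 127 MW to N12, N2, N24, N3, N5: 25 each (2 lost).
    N12: 60+25 = 85 ≤ 90
    N2: 97+25 = 122 ≤ 140
    N24: 30+25 = 55 ≤ 80
    N3: 90+25 = 115 > 110
    N5: 70+25 = 95 ≤ 120
  N22 sheds 77 MW to N12, N29, N3: 25 each (2 lost).
    N12: 85+25 = 110 > 90
    N29: 107+25 = 132 > 110
    N3: 115+25 = 140 > 110
Round 3 — N12, N29, N3 trip offline.
  N12 sheds 110 MW: no online neighbours, lost.
  N29 sheds 132 MW to N2, N24: 66 each.
    N2: 122+66 = 188 > 140
    N24: 55+66 = 121 > 80
  N3 sheds 140 MW to N18, N2: 70 each.
    N18: 100+70 = 170 > 160
    N2: 188+70 = 258 > 140
Round 4 — N18, N2, N24 trip offline.
  N18 sheds 170 MW: no online neighbours, lost.
  N2 sheds 258 MW: no online neighbours, lost.
  N24 sheds 121 MW: no online neighbours, lost.
No further trips.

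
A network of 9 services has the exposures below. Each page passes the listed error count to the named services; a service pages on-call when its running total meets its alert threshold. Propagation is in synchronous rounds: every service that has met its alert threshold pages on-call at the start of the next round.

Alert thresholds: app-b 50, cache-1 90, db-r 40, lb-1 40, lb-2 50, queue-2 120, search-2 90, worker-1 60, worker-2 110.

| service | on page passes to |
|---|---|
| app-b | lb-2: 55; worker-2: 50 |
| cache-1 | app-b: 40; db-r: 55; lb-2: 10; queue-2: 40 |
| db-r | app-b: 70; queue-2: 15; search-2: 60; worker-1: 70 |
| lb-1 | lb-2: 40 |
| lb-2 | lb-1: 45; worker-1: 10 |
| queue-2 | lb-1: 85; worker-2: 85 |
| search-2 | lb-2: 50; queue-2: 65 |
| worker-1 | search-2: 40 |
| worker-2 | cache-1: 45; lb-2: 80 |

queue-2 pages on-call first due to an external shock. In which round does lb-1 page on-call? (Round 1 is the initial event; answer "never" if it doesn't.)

Round 1 — queue-2 pages on-call (initial).
  lb-1: +85 → 85 ≥ 40
  worker-2: +85 → 85 < 110
Round 2 — lb-1 pages on-call.
  lb-2: +40 → 40 < 50
No further pages.

2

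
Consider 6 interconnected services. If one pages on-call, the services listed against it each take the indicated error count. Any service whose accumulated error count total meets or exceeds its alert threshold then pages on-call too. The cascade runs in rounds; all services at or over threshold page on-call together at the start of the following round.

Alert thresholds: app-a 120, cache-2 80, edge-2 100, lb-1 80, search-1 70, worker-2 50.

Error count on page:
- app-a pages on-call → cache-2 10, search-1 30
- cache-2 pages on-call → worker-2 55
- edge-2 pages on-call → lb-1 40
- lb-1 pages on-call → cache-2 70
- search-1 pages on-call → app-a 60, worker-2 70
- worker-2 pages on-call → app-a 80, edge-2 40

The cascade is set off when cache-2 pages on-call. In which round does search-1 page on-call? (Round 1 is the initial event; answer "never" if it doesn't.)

Round 1 — cache-2 pages on-call (initial).
  worker-2: +55 → 55 ≥ 50
Round 2 — worker-2 pages on-call.
  app-a: +80 → 80 < 120
  edge-2: +40 → 40 < 100
No further pages.

never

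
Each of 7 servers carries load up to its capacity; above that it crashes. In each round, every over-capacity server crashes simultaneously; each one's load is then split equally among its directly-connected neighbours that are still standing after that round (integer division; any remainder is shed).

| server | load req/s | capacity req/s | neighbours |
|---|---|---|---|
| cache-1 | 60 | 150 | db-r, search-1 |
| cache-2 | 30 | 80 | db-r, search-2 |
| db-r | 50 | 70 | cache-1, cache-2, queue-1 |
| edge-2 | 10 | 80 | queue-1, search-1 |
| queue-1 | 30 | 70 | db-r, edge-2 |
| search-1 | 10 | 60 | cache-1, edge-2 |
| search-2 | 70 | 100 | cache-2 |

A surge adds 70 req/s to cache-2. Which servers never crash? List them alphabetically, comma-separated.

Round 1 — cache-2 at 100 > 80. cache-2 crashes.
  cache-2 sheds 100 req/s to db-r, search-2: 50 each.
    db-r: 50+50 = 100 > 70
    search-2: 70+50 = 120 > 100
Round 2 — db-r, search-2 crash.
  db-r sheds 100 req/s to cache-1, queue-1: 50 each.
    cache-1: 60+50 = 110 ≤ 150
    queue-1: 30+50 = 80 > 70
  search-2 sheds 120 req/s: no online neighbours, lost.
Round 3 — queue-1 crashes.
  queue-1 sheds 80 req/s to edge-2: 80 each.
    edge-2: 10+80 = 90 > 80
Round 4 — edge-2 crashes.
  edge-2 sheds 90 req/s to search-1: 90 each.
    search-1: 10+90 = 100 > 60
Round 5 — search-1 crashes.
  search-1 sheds 100 req/s to cache-1: 100 each.
    cache-1: 110+100 = 210 > 150
Round 6 — cache-1 crashes.
  cache-1 sheds 210 req/s: no online neighbours, lost.
No further crashes.

none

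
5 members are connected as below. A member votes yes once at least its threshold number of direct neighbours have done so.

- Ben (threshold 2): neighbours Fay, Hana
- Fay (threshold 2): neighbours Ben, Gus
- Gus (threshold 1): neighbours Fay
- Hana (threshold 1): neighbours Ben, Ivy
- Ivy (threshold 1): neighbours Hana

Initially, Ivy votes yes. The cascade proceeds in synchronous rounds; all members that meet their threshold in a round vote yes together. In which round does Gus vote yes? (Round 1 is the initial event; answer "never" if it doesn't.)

Round 1 — Ivy votes yes (initial).
Round 2 — checking thresholds:
  Hana: 1 of 2 neighbours ≥ 1, votes yes.
Round 3 — no new yes votes; cascade stops.

never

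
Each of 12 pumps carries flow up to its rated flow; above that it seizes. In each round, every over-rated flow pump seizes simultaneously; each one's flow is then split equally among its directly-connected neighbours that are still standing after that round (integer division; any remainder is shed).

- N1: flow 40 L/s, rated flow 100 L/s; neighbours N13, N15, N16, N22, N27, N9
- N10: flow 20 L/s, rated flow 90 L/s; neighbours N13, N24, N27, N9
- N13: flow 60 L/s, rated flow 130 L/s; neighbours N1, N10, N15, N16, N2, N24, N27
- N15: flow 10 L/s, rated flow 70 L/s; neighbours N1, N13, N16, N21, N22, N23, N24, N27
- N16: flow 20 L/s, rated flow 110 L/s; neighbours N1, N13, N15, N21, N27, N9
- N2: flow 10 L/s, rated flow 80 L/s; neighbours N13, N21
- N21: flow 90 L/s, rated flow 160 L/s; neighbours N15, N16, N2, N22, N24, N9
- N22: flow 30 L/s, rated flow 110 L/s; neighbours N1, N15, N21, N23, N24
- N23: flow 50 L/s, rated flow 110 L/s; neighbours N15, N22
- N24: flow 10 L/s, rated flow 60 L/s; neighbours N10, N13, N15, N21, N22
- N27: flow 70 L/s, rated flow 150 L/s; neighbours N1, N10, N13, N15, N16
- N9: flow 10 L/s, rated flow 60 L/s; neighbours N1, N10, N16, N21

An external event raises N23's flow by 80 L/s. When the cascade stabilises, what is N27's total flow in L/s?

80

Round 1 — N23 at 130 > 110. N23 seizes.
  N23 sheds 130 L/s to N15, N22: 65 each.
    N15: 10+65 = 75 > 70
    N22: 30+65 = 95 ≤ 110
Round 2 — N15 seizes.
  N15 sheds 75 L/s to N1, N13, N16, N21, N22, N24, N27: 10 each (5 lost).
    N1: 40+10 = 50 ≤ 100
    N13: 60+10 = 70 ≤ 130
    N16: 20+10 = 30 ≤ 110
    N21: 90+10 = 100 ≤ 160
    N22: 95+10 = 105 ≤ 110
    N24: 10+10 = 20 ≤ 60
    N27: 70+10 = 80 ≤ 150
No further seizures.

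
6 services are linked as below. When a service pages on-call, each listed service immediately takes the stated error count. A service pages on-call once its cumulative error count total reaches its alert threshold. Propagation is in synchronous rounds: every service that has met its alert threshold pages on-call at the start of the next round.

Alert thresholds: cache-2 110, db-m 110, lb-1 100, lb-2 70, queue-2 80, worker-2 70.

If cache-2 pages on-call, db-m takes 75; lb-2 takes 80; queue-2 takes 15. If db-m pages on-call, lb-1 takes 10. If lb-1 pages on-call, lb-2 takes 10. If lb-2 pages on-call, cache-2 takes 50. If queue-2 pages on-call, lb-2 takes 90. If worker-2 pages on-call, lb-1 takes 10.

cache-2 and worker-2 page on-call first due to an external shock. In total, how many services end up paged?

Round 1 — cache-2, worker-2 page on-call (initial).
  db-m: +75 → 75 < 110
  lb-1: +10 → 10 < 100
  lb-2: +80 → 80 ≥ 70
  queue-2: +15 → 15 < 80
Round 2 — lb-2 pages on-call.
No further pages.

3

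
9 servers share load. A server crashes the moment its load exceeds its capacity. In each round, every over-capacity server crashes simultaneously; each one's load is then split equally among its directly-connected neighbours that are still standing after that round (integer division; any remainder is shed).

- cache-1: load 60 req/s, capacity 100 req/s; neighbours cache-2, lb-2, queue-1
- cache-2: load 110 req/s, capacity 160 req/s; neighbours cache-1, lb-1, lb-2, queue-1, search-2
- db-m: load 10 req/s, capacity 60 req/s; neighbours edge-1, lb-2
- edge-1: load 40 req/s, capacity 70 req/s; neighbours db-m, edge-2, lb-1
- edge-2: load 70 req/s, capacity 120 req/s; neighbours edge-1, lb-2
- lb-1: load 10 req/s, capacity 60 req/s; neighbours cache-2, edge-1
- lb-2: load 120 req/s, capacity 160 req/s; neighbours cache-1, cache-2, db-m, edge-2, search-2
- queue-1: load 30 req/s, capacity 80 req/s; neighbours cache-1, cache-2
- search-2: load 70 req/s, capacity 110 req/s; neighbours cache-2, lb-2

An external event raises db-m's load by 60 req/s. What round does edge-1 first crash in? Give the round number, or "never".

Round 1 — db-m at 70 > 60. db-m crashes.
  db-m sheds 70 req/s to edge-1, lb-2: 35 each.
    edge-1: 40+35 = 75 > 70
    lb-2: 120+35 = 155 ≤ 160
Round 2 — edge-1 crashes.
  edge-1 sheds 75 req/s to edge-2, lb-1: 37 each (1 lost).
    edge-2: 70+37 = 107 ≤ 120
    lb-1: 10+37 = 47 ≤ 60
No further crashes.

2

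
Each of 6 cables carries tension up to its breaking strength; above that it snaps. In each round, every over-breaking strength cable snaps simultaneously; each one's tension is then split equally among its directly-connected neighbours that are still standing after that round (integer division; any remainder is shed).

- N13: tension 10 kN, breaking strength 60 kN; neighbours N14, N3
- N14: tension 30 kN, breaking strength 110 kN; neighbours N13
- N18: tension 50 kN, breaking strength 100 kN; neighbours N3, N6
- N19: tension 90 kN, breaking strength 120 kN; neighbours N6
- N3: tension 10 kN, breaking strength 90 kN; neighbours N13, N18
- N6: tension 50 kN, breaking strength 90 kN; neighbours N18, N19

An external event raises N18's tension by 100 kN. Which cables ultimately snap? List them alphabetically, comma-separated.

N18, N19, N6

Round 1 — N18 at 150 > 100. N18 snaps.
  N18 sheds 150 kN to N3, N6: 75 each.
    N3: 10+75 = 85 ≤ 90
    N6: 50+75 = 125 > 90
Round 2 — N6 snaps.
  N6 sheds 125 kN to N19: 125 each.
    N19: 90+125 = 215 > 120
Round 3 — N19 snaps.
  N19 sheds 215 kN: no online neighbours, lost.
No further breaks.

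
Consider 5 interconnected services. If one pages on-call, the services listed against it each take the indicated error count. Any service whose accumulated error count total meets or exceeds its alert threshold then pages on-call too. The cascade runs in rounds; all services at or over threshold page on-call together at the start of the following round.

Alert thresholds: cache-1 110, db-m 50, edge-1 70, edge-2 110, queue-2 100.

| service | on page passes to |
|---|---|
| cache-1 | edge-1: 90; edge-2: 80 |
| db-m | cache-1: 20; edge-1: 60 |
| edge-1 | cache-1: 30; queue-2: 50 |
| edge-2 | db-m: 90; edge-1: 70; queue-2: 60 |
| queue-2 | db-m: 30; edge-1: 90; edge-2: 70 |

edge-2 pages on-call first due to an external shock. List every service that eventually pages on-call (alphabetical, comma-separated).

Round 1 — edge-2 pages on-call (initial).
  db-m: +90 → 90 ≥ 50
  edge-1: +70 → 70 ≥ 70
  queue-2: +60 → 60 < 100
Round 2 — db-m, edge-1 page on-call.
  cache-1: +20+30 → 50 < 110
  queue-2: +50 → 110 ≥ 100
Round 3 — queue-2 pages on-call.
No further pages.

db-m, edge-1, edge-2, queue-2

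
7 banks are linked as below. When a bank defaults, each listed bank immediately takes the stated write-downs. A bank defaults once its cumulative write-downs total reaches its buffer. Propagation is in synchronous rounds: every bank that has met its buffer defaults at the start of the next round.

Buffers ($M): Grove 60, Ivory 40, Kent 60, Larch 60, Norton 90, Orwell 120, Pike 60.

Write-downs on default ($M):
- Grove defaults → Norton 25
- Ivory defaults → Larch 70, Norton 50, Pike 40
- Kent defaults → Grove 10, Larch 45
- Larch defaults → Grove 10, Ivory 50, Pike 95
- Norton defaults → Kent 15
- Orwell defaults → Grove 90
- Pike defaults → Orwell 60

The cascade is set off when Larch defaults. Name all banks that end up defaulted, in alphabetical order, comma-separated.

Round 1 — Larch defaults (initial).
  Grove: +10 → 10 < 60
  Ivory: +50 → 50 ≥ 40
  Pike: +95 → 95 ≥ 60
Round 2 — Ivory, Pike default.
  Norton: +50 → 50 < 90
  Orwell: +60 → 60 < 120
No further defaults.

Ivory, Larch, Pike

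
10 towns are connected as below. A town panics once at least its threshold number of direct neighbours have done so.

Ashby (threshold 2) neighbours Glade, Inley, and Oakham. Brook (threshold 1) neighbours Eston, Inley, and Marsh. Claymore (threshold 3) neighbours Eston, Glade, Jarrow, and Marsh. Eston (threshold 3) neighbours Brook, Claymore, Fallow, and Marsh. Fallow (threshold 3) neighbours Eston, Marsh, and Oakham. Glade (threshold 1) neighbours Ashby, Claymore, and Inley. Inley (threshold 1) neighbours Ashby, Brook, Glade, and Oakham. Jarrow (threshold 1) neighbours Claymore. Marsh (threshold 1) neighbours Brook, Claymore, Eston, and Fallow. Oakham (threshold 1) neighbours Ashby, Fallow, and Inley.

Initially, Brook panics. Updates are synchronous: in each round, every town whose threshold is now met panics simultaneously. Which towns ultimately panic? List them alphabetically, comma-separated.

Ashby, Brook, Glade, Inley, Marsh, Oakham

Round 1 — Brook panics (initial).
Round 2 — checking thresholds:
  Eston: 1 of 4 neighbours < 3, not yet.
  Inley: 1 of 4 neighbours ≥ 1, panics.
  Marsh: 1 of 4 neighbours ≥ 1, panics.
Round 3 — checking thresholds:
  Ashby: 1 of 3 neighbours < 2, not yet.
  Claymore: 1 of 4 neighbours < 3, not yet.
  Eston: 2 of 4 neighbours < 3, not yet.
  Fallow: 1 of 3 neighbours < 3, not yet.
  Glade: 1 of 3 neighbours ≥ 1, panics.
  Oakham: 1 of 3 neighbours ≥ 1, panics.
Round 4 — checking thresholds:
  Ashby: 3 of 3 neighbours ≥ 2, panics.
  Claymore: 2 of 4 neighbours < 3, not yet.
  Eston: 2 of 4 neighbours < 3, not yet.
  Fallow: 2 of 3 neighbours < 3, not yet.
Round 5 — no new panics; cascade stops.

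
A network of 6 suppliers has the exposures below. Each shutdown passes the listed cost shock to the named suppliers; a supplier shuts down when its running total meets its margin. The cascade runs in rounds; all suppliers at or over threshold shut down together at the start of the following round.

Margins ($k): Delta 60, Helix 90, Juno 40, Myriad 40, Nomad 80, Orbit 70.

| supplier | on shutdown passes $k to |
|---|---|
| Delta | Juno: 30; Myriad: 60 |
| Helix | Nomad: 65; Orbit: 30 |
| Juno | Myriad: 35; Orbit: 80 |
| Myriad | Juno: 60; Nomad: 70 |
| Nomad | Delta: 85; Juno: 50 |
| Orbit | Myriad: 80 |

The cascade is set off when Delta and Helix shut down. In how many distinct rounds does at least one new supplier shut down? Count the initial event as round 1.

4

Round 1 — Delta, Helix shut down (initial).
  Juno: +30 → 30 < 40
  Myriad: +60 → 60 ≥ 40
  Nomad: +65 → 65 < 80
  Orbit: +30 → 30 < 70
Round 2 — Myriad shuts down.
  Juno: +60 → 90 ≥ 40
  Nomad: +70 → 135 ≥ 80
Round 3 — Juno, Nomad shut down.
  Orbit: +80 → 110 ≥ 70
Round 4 — Orbit shuts down.
No further shutdowns.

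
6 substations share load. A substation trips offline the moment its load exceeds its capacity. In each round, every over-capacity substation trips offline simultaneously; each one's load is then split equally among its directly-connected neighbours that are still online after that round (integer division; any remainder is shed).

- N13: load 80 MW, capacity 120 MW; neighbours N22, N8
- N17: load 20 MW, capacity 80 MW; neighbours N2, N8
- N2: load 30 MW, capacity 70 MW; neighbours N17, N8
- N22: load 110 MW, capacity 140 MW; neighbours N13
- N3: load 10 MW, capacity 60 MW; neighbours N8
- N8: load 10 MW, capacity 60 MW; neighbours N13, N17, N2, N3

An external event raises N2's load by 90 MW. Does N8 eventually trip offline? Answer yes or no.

yes

Round 1 — N2 at 120 > 70. N2 trips offline.
  N2 sheds 120 MW to N17, N8: 60 each.
    N17: 20+60 = 80 ≤ 80
    N8: 10+60 = 70 > 60
Round 2 — N8 trips offline.
  N8 sheds 70 MW to N13, N17, N3: 23 each (1 lost).
    N13: 80+23 = 103 ≤ 120
    N17: 80+23 = 103 > 80
    N3: 10+23 = 33 ≤ 60
Round 3 — N17 trips offline.
  N17 sheds 103 MW: no online neighbours, lost.
No further trips.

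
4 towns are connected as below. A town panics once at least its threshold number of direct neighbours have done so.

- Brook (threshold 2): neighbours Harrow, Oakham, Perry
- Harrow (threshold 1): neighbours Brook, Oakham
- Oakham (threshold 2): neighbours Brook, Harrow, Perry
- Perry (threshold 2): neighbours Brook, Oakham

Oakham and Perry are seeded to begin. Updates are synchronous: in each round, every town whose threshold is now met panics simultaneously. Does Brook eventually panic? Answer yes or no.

yes

Round 1 — Oakham, Perry panic (initial).
Round 2 — checking thresholds:
  Brook: 2 of 3 neighbours ≥ 2, panics.
  Harrow: 1 of 2 neighbours ≥ 1, panics.
Round 3 — no new panics; cascade stops.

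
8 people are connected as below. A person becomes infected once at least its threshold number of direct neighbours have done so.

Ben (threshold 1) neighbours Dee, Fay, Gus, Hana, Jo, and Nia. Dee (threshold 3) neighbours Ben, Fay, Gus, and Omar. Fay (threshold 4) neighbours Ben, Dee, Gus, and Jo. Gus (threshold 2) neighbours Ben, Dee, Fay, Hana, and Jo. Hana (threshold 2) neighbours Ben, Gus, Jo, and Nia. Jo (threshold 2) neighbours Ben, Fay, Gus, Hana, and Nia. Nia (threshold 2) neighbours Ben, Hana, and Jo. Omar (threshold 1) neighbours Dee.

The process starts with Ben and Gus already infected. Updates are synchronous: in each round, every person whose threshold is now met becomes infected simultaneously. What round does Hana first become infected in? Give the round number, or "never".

2

Round 1 — Ben, Gus become infected (initial).
Round 2 — checking thresholds:
  Dee: 2 of 4 neighbours < 3, not yet.
  Fay: 2 of 4 neighbours < 4, not yet.
  Hana: 2 of 4 neighbours ≥ 2, becomes infected.
  Jo: 2 of 5 neighbours ≥ 2, becomes infected.
  Nia: 1 of 3 neighbours < 2, not yet.
Round 3 — checking thresholds:
  Dee: 2 of 4 neighbours < 3, not yet.
  Fay: 3 of 4 neighbours < 4, not yet.
  Nia: 3 of 3 neighbours ≥ 2, becomes infected.
Round 4 — no new infections; cascade stops.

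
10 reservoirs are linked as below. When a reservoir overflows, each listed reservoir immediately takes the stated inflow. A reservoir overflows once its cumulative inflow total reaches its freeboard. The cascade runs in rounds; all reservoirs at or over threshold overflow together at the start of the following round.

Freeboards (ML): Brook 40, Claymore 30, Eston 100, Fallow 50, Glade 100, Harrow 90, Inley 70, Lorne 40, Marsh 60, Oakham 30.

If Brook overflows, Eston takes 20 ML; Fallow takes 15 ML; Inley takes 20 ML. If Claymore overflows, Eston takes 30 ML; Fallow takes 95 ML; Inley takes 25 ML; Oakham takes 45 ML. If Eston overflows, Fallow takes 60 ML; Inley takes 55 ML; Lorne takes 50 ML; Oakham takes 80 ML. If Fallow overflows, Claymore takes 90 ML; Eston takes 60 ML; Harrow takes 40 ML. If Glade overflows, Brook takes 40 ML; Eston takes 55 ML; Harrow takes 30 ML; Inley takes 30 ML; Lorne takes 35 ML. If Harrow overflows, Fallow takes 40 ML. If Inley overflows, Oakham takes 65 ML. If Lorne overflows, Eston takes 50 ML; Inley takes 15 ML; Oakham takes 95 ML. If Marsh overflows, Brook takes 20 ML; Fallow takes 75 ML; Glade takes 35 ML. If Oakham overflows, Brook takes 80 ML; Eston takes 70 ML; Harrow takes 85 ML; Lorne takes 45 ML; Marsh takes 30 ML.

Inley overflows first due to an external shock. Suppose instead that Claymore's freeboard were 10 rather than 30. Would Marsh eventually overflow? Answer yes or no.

no

With Claymore's freeboard at 10:
Round 1 — Inley overflows (initial).
  Oakham: +65 → 65 ≥ 30
Round 2 — Oakham overflows.
  Brook: +80 → 80 ≥ 40
  Eston: +70 → 70 < 100
  Harrow: +85 → 85 < 90
  Lorne: +45 → 45 ≥ 40
  Marsh: +30 → 30 < 60
Round 3 — Brook, Lorne overflow.
  Eston: +20+50 → 140 ≥ 100
  Fallow: +15 → 15 < 50
Round 4 — Eston overflows.
  Fallow: +60 → 75 ≥ 50
Round 5 — Fallow overflows.
  Claymore: +90 → 90 ≥ 10
  Harrow: +40 → 125 ≥ 90
Round 6 — Claymore, Harrow overflow.
No further overflows.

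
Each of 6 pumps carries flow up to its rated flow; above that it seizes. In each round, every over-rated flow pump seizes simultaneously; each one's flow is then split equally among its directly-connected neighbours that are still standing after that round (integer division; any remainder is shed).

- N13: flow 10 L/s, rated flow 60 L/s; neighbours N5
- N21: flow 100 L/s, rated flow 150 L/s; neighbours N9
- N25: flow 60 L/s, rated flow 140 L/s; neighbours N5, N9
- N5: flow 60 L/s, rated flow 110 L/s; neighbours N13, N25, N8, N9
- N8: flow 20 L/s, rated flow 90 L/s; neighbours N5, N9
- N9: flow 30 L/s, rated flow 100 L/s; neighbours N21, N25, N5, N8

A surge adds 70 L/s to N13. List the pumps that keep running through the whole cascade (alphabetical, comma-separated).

N21, N25, N8, N9

Round 1 — N13 at 80 > 60. N13 seizes.
  N13 sheds 80 L/s to N5: 80 each.
    N5: 60+80 = 140 > 110
Round 2 — N5 seizes.
  N5 sheds 140 L/s to N25, N8, N9: 46 each (2 lost).
    N25: 60+46 = 106 ≤ 140
    N8: 20+46 = 66 ≤ 90
    N9: 30+46 = 76 ≤ 100
No further seizures.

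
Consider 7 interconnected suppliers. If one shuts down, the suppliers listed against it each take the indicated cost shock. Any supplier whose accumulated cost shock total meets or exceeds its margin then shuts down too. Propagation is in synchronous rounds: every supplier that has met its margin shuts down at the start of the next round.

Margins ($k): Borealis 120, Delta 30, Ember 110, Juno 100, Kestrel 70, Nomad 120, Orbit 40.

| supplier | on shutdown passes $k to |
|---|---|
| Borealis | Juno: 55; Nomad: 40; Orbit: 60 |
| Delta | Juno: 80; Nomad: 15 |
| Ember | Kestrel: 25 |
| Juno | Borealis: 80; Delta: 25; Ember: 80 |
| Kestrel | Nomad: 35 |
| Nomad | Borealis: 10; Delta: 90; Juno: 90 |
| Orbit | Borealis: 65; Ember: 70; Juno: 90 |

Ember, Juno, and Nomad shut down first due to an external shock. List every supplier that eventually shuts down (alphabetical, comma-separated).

Delta, Ember, Juno, Nomad

Round 1 — Ember, Juno, Nomad shut down (initial).
  Borealis: +80+10 → 90 < 120
  Delta: +25+90 → 115 ≥ 30
  Kestrel: +25 → 25 < 70
Round 2 — Delta shuts down.
No further shutdowns.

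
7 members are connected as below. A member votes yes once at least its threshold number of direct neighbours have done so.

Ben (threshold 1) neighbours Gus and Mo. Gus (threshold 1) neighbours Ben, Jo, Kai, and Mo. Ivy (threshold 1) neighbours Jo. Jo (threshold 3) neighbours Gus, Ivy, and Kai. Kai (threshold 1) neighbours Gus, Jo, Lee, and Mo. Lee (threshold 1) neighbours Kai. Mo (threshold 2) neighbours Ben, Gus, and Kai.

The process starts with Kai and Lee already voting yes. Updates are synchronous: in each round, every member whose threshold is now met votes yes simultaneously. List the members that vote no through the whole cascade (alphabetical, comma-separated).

Ivy, Jo

Round 1 — Kai, Lee vote yes (initial).
Round 2 — checking thresholds:
  Gus: 1 of 4 neighbours ≥ 1, votes yes.
  Jo: 1 of 3 neighbours < 3, below threshold.
  Mo: 1 of 3 neighbours < 2, below threshold.
Round 3 — checking thresholds:
  Ben: 1 of 2 neighbours ≥ 1, votes yes.
  Jo: 2 of 3 neighbours < 3, below threshold.
  Mo: 2 of 3 neighbours ≥ 2, votes yes.
Round 4 — no new yes votes; cascade stops.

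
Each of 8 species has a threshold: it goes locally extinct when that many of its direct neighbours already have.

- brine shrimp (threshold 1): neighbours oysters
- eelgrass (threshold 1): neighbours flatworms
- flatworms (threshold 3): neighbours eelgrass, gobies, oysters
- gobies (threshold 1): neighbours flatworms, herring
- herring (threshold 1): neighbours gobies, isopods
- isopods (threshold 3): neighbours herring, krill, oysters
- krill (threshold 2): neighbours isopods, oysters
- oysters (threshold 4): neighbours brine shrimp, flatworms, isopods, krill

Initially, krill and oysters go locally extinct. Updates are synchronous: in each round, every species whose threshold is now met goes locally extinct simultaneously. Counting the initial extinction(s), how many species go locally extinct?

3

Round 1 — krill, oysters go locally extinct (initial).
Round 2 — checking thresholds:
  brine shrimp: 1 of 1 neighbours ≥ 1, goes locally extinct.
  flatworms: 1 of 3 neighbours < 3, below threshold.
  isopods: 2 of 3 neighbours < 3, below threshold.
Round 3 — no new extinctions; cascade stops.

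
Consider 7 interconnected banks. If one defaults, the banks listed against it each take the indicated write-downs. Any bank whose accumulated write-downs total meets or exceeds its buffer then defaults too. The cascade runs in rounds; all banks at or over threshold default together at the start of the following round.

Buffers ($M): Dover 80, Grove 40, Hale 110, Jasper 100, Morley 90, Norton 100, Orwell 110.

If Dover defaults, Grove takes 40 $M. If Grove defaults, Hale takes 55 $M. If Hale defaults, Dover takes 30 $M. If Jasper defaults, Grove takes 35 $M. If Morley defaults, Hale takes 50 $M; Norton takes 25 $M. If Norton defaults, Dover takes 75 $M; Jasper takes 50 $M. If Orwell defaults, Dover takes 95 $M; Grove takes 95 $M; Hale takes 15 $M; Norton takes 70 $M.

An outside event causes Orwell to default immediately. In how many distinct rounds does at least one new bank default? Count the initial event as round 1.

Round 1 — Orwell defaults (initial).
  Dover: +95 → 95 ≥ 80
  Grove: +95 → 95 ≥ 40
  Hale: +15 → 15 < 110
  Norton: +70 → 70 < 100
Round 2 — Dover, Grove default.
  Hale: +55 → 70 < 110
No further defaults.

2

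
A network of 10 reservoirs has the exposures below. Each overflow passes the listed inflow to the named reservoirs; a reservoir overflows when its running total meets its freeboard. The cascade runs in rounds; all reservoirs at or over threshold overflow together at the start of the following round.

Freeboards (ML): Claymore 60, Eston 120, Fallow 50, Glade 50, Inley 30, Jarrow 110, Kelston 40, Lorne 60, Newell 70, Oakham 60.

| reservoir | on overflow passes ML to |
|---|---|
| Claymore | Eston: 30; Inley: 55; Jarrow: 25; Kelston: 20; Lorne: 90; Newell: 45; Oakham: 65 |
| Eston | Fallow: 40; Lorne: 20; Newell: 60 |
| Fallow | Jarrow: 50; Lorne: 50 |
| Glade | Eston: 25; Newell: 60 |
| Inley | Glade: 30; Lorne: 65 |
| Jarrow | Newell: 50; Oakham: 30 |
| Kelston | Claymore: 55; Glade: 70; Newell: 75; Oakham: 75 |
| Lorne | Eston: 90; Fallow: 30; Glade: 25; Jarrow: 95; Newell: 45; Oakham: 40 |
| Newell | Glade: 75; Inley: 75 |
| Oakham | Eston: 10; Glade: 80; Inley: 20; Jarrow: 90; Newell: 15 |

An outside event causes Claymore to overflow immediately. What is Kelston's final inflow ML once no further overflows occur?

20

Round 1 — Claymore overflows (initial).
  Eston: +30 → 30 < 120
  Inley: +55 → 55 ≥ 30
  Jarrow: +25 → 25 < 110
  Kelston: +20 → 20 < 40
  Lorne: +90 → 90 ≥ 60
  Newell: +45 → 45 < 70
  Oakham: +65 → 65 ≥ 60
Round 2 — Inley, Lorne, Oakham overflow.
  Eston: +90+10 → 130 ≥ 120
  Fallow: +30 → 30 < 50
  Glade: +30+25+80 → 135 ≥ 50
  Jarrow: +95+90 → 210 ≥ 110
  Newell: +45+15 → 105 ≥ 70
Round 3 — Eston, Glade, Jarrow, Newell overflow.
  Fallow: +40 → 70 ≥ 50
Round 4 — Fallow overflows.
No further overflows.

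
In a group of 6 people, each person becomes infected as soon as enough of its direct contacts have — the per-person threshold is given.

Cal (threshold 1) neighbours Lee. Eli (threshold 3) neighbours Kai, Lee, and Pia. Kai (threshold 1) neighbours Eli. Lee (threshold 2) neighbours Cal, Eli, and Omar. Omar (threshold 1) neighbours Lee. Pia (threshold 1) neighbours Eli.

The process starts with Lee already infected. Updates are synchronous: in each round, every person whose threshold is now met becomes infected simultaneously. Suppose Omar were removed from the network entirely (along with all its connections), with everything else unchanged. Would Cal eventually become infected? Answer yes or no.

With Omar removed:
Round 1 — Lee becomes infected (initial).
Round 2 — checking thresholds:
  Cal: 1 of 1 neighbours ≥ 1, becomes infected.
  Eli: 1 of 3 neighbours < 3, not yet.
Round 3 — no new infections; cascade stops.

yes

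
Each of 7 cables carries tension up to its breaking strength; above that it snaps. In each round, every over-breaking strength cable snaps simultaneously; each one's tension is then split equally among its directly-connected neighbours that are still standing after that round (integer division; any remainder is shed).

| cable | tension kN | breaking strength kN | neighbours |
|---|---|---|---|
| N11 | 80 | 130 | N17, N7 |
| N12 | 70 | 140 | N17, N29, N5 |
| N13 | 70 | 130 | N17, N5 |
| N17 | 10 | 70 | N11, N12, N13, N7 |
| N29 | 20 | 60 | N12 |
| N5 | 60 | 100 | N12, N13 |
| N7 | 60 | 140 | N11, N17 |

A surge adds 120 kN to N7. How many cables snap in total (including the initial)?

3

Round 1 — N7 at 180 > 140. N7 snaps.
  N7 sheds 180 kN to N11, N17: 90 each.
    N11: 80+90 = 170 > 130
    N17: 10+90 = 100 > 70
Round 2 — N11, N17 snap.
  N11 sheds 170 kN: no online neighbours, lost.
  N17 sheds 100 kN to N12, N13: 50 each.
    N12: 70+50 = 120 ≤ 140
    N13: 70+50 = 120 ≤ 130
No further breaks.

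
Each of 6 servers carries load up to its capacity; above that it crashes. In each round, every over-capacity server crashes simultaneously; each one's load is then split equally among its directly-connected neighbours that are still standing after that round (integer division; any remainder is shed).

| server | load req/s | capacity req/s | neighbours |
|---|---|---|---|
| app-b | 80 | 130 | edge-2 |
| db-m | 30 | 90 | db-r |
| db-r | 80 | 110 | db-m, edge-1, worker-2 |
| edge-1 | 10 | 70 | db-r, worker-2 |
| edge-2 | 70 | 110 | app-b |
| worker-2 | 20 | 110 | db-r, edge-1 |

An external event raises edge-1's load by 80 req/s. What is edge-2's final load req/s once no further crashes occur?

Round 1 — edge-1 at 90 > 70. edge-1 crashes.
  edge-1 sheds 90 req/s to db-r, worker-2: 45 each.
    db-r: 80+45 = 125 > 110
    worker-2: 20+45 = 65 ≤ 110
Round 2 — db-r crashes.
  db-r sheds 125 req/s to db-m, worker-2: 62 each (1 lost).
    db-m: 30+62 = 92 > 90
    worker-2: 65+62 = 127 > 110
Round 3 — db-m, worker-2 crash.
  db-m sheds 92 req/s: no online neighbours, lost.
  worker-2 sheds 127 req/s: no online neighbours, lost.
No further crashes.

70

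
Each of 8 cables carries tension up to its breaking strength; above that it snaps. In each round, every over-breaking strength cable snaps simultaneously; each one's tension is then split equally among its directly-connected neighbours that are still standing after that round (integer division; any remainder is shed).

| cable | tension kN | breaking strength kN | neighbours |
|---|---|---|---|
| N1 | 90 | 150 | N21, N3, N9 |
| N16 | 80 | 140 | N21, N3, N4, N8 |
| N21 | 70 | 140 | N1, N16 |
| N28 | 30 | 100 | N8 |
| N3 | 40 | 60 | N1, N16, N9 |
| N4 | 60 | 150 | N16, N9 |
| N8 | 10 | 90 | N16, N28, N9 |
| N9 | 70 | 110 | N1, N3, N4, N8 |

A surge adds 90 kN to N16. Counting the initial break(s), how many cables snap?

Round 1 — N16 at 170 > 140. N16 snaps.
  N16 sheds 170 kN to N21, N3, N4, N8: 42 each (2 lost).
    N21: 70+42 = 112 ≤ 140
    N3: 40+42 = 82 > 60
    N4: 60+42 = 102 ≤ 150
    N8: 10+42 = 52 ≤ 90
Round 2 — N3 snaps.
  N3 sheds 82 kN to N1, N9: 41 each.
    N1: 90+41 = 131 ≤ 150
    N9: 70+41 = 111 > 110
Round 3 — N9 snaps.
  N9 sheds 111 kN to N1, N4, N8: 37 each.
    N1: 131+37 = 168 > 150
    N4: 102+37 = 139 ≤ 150
    N8: 52+37 = 89 ≤ 90
Round 4 — N1 snaps.
  N1 sheds 168 kN to N21: 168 each.
    N21: 112+168 = 280 > 140
Round 5 — N21 snaps.
  N21 sheds 280 kN: no online neighbours, lost.
No further breaks.

5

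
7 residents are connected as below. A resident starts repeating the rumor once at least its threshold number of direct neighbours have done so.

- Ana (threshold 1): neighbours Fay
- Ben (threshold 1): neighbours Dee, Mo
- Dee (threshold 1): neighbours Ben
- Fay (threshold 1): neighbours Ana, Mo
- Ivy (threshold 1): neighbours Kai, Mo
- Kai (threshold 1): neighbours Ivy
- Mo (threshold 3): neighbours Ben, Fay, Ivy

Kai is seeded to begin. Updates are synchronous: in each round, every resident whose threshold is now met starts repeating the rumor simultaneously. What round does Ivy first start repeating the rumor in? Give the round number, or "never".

Round 1 — Kai starts repeating the rumor (initial).
Round 2 — checking thresholds:
  Ivy: 1 of 2 neighbours ≥ 1, starts repeating the rumor.
Round 3 — no new spreads; cascade stops.

2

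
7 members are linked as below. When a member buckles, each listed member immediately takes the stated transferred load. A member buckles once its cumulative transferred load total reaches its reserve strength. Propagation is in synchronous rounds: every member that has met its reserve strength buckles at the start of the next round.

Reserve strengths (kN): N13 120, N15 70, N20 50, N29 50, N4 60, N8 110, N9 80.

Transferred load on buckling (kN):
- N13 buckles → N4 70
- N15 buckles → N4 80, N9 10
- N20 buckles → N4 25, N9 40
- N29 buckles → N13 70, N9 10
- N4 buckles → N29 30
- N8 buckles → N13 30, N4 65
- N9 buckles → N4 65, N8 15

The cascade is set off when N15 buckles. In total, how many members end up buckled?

2

Round 1 — N15 buckles (initial).
  N4: +80 → 80 ≥ 60
  N9: +10 → 10 < 80
Round 2 — N4 buckles.
  N29: +30 → 30 < 50
No further bucklings.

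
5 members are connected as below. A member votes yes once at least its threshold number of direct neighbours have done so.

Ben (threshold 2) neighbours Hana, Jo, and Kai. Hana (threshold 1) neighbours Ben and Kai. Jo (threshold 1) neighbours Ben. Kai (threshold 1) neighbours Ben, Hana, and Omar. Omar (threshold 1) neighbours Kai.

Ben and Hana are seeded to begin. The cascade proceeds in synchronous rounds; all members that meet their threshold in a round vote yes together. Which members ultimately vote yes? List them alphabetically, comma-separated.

Round 1 — Ben, Hana vote yes (initial).
Round 2 — checking thresholds:
  Jo: 1 of 1 neighbours ≥ 1, votes yes.
  Kai: 2 of 3 neighbours ≥ 1, votes yes.
Round 3 — checking thresholds:
  Omar: 1 of 1 neighbours ≥ 1, votes yes.
Round 4 — no new yes votes; cascade stops.

Ben, Hana, Jo, Kai, Omar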